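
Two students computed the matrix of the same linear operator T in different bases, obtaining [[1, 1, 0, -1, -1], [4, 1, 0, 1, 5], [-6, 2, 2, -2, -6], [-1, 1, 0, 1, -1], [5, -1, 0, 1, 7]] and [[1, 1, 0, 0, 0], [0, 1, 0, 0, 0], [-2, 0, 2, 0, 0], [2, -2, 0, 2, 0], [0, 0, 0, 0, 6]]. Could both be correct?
Two matrices over a field are similar if and only if they have the same invariant factors.

Both A and B have characteristic polynomial (x - 6)(x - 2)^2(x - 1)^2 and minimal polynomial (x - 6)(x - 2)(x - 1)^2. Computing further, both have invariant factors x - 2, (x - 6)(x - 2)(x - 1)^2. Hence A and B are similar.

Yes.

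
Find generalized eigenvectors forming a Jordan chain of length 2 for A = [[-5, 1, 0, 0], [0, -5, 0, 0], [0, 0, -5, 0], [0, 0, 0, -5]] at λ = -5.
We seek v_1 ∈ ker((A + 5I)^2) \ ker(A + 5I), then set v_{i+1} = (A + 5I) v_i.

One such chain is v_1 = [[-2, 1, 0, 0]]^T, v_2 = [[1, 0, 0, 0]]^T. Check: (A + 5I) v_2 = [[0, 0, 0, 0]]^T = 0.

v_1 = [[-2, 1, 0, 0]]^T, v_2 = [[1, 0, 0, 0]]^T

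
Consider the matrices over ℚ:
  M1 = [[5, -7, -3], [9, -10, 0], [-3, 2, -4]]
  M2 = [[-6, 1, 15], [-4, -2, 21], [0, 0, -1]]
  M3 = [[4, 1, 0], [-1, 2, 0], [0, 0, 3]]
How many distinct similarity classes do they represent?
2 classes: {M1, M2}, {M3}

Characteristic polynomials: χ_{M1} = (x + 1)(x + 4)^2, χ_{M2} = (x + 1)(x + 4)^2, χ_{M3} = (x - 3)^3.

{M1, M2}: invariant factors (x + 1)(x + 4)^2.

{M3}: invariant factors x - 3, (x - 3)^2.

Matrices are similar if and only if their invariant-factor lists agree; the partition into similarity classes is {M1, M2}, {M3}.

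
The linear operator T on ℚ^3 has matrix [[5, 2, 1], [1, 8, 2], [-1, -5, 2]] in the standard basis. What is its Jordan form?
J = [[5, 1, 0], [0, 5, 1], [0, 0, 5]]

The characteristic polynomial is det(xI - A) = (x - 5)^3, so the eigenvalues are 5 (algebraic multiplicity 3).

For λ = 5: rank(A - 5I) = 2, rank((A - 5I)^2) = 1, rank((A - 5I)^3) = 0. The eigenspace has dimension 3 - 2 = 1, so there is 1 Jordan block; the rank sequence gives block sizes [3].

Assembling the blocks gives the Jordan form J above.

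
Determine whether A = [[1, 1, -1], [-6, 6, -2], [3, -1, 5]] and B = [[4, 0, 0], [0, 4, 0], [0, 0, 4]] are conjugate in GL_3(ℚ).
Both have characteristic polynomial (x - 4)^3, but the minimal polynomial of A is (x - 4)^2 while the minimal polynomial of B is x - 4. The minimal polynomial is a similarity invariant, so A and B are not similar.

No.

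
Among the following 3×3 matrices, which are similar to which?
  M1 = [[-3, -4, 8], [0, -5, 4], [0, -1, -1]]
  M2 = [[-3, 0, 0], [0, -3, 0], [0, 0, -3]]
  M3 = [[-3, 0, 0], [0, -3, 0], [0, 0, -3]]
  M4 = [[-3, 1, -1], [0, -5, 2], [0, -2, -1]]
2 classes: {M1, M4}, {M2, M3}

Characteristic polynomials: χ_{M1} = (x + 3)^3, χ_{M2} = (x + 3)^3, χ_{M3} = (x + 3)^3, χ_{M4} = (x + 3)^3.

{M1, M4}: invariant factors x + 3, (x + 3)^2.

{M2, M3}: invariant factors x + 3, x + 3, x + 3.

Matrices are similar if and only if their invariant-factor lists agree; the partition into similarity classes is {M1, M4}, {M2, M3}.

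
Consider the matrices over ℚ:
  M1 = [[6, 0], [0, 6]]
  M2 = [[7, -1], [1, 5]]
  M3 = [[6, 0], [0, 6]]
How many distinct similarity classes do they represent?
Characteristic polynomials: χ_{M1} = (x - 6)^2, χ_{M2} = (x - 6)^2, χ_{M3} = (x - 6)^2.

{M1, M3}: invariant factors x - 6, x - 6.

{M2}: invariant factors (x - 6)^2.

Matrices are similar if and only if their invariant-factor lists agree; the partition into similarity classes is {M1, M3}, {M2}.

2 classes: {M1, M3}, {M2}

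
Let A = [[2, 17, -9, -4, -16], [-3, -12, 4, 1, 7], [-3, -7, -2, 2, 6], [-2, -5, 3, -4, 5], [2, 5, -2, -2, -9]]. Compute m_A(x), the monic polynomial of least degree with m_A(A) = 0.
m_A(x) = (x + 5)^3

The characteristic polynomial factors as (x + 5)^5. The minimal polynomial is ∏(x - λ)^{k_λ} where k_λ is the size of the largest Jordan block at λ.

For λ = -5: rank(A + 5I) = 3, and the largest Jordan block has size 3 (the smallest k with rank((A + 5I)^k) = rank((A + 5I)^(k+1))).

So m_A(x) = (x + 5)^3.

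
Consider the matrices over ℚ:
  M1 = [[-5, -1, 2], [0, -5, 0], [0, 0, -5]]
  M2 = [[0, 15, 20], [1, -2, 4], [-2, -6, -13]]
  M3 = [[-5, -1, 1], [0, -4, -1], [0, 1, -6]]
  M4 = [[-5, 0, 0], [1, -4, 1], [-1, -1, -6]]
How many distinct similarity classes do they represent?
1 class: {M1, M2, M3, M4}

Characteristic polynomials: χ_{M1} = (x + 5)^3, χ_{M2} = (x + 5)^3, χ_{M3} = (x + 5)^3, χ_{M4} = (x + 5)^3.

{M1, M2, M3, M4}: invariant factors x + 5, (x + 5)^2.

Matrices are similar if and only if their invariant-factor lists agree; the partition into similarity classes is {M1, M2, M3, M4}.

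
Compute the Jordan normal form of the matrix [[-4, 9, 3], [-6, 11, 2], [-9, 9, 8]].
J = [[5, 1, 0], [0, 5, 0], [0, 0, 5]]

The characteristic polynomial is det(xI - A) = (x - 5)^3, so the eigenvalues are 5 (algebraic multiplicity 3).

For λ = 5: rank(A - 5I) = 1, rank((A - 5I)^2) = 0. The eigenspace has dimension 3 - 1 = 2, so there are 2 Jordan blocks; the rank sequence gives block sizes [2, 1].

Assembling the blocks gives the Jordan form J above.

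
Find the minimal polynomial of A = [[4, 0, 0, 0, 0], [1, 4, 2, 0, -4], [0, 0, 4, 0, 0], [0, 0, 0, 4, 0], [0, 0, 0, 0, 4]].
The characteristic polynomial factors as (x - 4)^5. The minimal polynomial is ∏(x - λ)^{k_λ} where k_λ is the size of the largest Jordan block at λ.

For λ = 4: rank(A - 4I) = 1, and the largest Jordan block has size 2 (the smallest k with rank((A - 4I)^k) = rank((A - 4I)^(k+1))).

So m_A(x) = (x - 4)^2.

m_A(x) = (x - 4)^2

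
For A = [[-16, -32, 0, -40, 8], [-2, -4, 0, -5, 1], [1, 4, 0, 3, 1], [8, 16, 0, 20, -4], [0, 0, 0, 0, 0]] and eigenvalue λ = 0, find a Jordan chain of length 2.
v_1 = [[2, 0, 0, -1, 0]]^T, v_2 = [[8, 1, -1, -4, 0]]^T

We seek v_1 ∈ ker(A^2) \ ker(A), then set v_{i+1} = A v_i.

One such chain is v_1 = [[2, 0, 0, -1, 0]]^T, v_2 = [[8, 1, -1, -4, 0]]^T. Check: A v_2 = [[0, 0, 0, 0, 0]]^T = 0.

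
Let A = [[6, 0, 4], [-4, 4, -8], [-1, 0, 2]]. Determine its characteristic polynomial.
χ_A(x) = (x - 4)^3

xI - A = [[x - 6, 0, -4], [4, x - 4, 8], [1, 0, x - 2]].

Expanding det(xI - A) along the first row:
det(xI - A) = + (x - 6)·det([[x - 4, 8], [0, x - 2]]) - (0)·det([[4, 8], [1, x - 2]]) + (-4)·det([[4, x - 4], [1, 0]]).

Evaluating gives χ_A(x) = x^3 - 12x^2 + 48x - 64 = (x - 4)^3.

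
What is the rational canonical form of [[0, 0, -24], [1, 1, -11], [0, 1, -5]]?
The invariant factors of A (the non-unit diagonal entries of the Smith normal form of xI - A over ℚ[x]) are (x + 4)(x^2 + 6), each dividing the next. The characteristic polynomial is their product, (x + 4)(x^2 + 6).

The rational canonical form is the block-diagonal matrix of companion matrices C(f_i):
R = [[0, 0, -24], [1, 0, -6], [0, 1, -4]].

Note the characteristic polynomial does not split into linear factors over ℚ, so A has no Jordan form over ℚ; the rational canonical form exists over any field.

R = [[0, 0, -24], [1, 0, -6], [0, 1, -4]]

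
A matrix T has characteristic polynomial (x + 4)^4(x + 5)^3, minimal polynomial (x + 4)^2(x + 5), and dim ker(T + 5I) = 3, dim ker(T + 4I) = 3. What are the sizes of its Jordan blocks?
Jordan blocks: (-5, 1), (-5, 1), (-5, 1), (-4, 2), (-4, 1), (-4, 1)

λ = -5: algebraic multiplicity 3 (exponent in χ_T), largest block size 1 (exponent in m_T), 3 blocks (geometric multiplicity). These force block sizes [1, 1, 1].
λ = -4: algebraic multiplicity 4 (exponent in χ_T), largest block size 2 (exponent in m_T), 3 blocks (geometric multiplicity). These force block sizes [2, 1, 1].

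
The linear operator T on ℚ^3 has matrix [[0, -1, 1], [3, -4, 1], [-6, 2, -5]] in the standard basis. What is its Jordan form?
J = [[-3, 1, 0], [0, -3, 0], [0, 0, -3]]

The characteristic polynomial is det(xI - A) = (x + 3)^3, so the eigenvalues are -3 (algebraic multiplicity 3).

For λ = -3: rank(A + 3I) = 1, rank((A + 3I)^2) = 0. The eigenspace has dimension 3 - 1 = 2, so there are 2 Jordan blocks; the rank sequence gives block sizes [2, 1].

Assembling the blocks gives the Jordan form J above.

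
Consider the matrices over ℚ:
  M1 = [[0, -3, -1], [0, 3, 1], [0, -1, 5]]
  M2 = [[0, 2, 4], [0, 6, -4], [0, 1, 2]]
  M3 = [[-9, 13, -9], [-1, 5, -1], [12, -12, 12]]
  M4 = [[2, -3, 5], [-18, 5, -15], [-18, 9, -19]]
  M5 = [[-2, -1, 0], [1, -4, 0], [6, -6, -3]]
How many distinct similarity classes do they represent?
Characteristic polynomials: χ_{M1} = x(x - 4)^2, χ_{M2} = x(x - 4)^2, χ_{M3} = x(x - 4)^2, χ_{M4} = (x + 4)^3, χ_{M5} = (x + 3)^3.

{M1, M2, M3}: invariant factors x(x - 4)^2.

{M4}: invariant factors x + 4, (x + 4)^2.

{M5}: invariant factors x + 3, (x + 3)^2.

Matrices are similar if and only if their invariant-factor lists agree; the partition into similarity classes is {M1, M2, M3}, {M4}, {M5}.

3 classes: {M1, M2, M3}, {M4}, {M5}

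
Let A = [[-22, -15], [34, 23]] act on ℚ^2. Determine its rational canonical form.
R = [[0, -4], [1, 1]]

The invariant factors of A (the non-unit diagonal entries of the Smith normal form of xI - A over ℚ[x]) are x^2 - x + 4, each dividing the next. The characteristic polynomial is their product, x^2 - x + 4.

The rational canonical form is the block-diagonal matrix of companion matrices C(f_i):
R = [[0, -4], [1, 1]].

Note the characteristic polynomial does not split into linear factors over ℚ, so A has no Jordan form over ℚ; the rational canonical form exists over any field.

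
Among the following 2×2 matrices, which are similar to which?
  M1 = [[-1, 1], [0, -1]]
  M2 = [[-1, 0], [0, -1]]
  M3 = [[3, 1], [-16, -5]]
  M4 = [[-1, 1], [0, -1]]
Characteristic polynomials: χ_{M1} = (x + 1)^2, χ_{M2} = (x + 1)^2, χ_{M3} = (x + 1)^2, χ_{M4} = (x + 1)^2.

{M1, M3, M4}: invariant factors (x + 1)^2.

{M2}: invariant factors x + 1, x + 1.

Matrices are similar if and only if their invariant-factor lists agree; the partition into similarity classes is {M1, M3, M4}, {M2}.

2 classes: {M1, M3, M4}, {M2}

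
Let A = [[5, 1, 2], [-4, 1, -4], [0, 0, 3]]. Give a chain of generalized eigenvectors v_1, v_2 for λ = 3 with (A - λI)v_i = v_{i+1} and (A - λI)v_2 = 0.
We seek v_1 ∈ ker((A - 3I)^2) \ ker(A - 3I), then set v_{i+1} = (A - 3I) v_i.

One such chain is v_1 = [[0, 1, 0]]^T, v_2 = [[1, -2, 0]]^T. Check: (A - 3I) v_2 = [[0, 0, 0]]^T = 0.

v_1 = [[0, 1, 0]]^T, v_2 = [[1, -2, 0]]^T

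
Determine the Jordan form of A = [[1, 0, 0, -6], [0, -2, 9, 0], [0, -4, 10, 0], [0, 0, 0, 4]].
J = [[1, 0, 0, 0], [0, 4, 1, 0], [0, 0, 4, 0], [0, 0, 0, 4]]

The characteristic polynomial is det(xI - A) = (x - 4)^3(x - 1), so the eigenvalues are 1 (algebraic multiplicity 1), 4 (algebraic multiplicity 3).

For λ = 1: algebraic multiplicity 1 gives one 1×1 block.

For λ = 4: rank(A - 4I) = 2, rank((A - 4I)^2) = 1. The eigenspace has dimension 4 - 2 = 2, so there are 2 Jordan blocks; the rank sequence gives block sizes [2, 1].

Assembling the blocks gives the Jordan form J above.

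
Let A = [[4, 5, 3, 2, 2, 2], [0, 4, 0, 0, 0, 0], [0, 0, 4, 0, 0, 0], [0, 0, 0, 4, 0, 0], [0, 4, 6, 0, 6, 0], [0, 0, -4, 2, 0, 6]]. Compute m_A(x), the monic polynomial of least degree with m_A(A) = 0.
m_A(x) = (x - 6)(x - 4)^2

The characteristic polynomial factors as (x - 6)^2(x - 4)^4. The minimal polynomial is ∏(x - λ)^{k_λ} where k_λ is the size of the largest Jordan block at λ.

For λ = 4: rank(A - 4I) = 3, and the largest Jordan block has size 2 (the smallest k with rank((A - 4I)^k) = rank((A - 4I)^(k+1))).
For λ = 6: rank(A - 6I) = 4, and the largest Jordan block has size 1 (the smallest k with rank((A - 6I)^k) = rank((A - 6I)^(k+1))).

So m_A(x) = (x - 6)(x - 4)^2.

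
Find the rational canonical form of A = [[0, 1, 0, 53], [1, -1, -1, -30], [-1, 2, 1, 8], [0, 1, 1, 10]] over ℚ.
The invariant factors of A (the non-unit diagonal entries of the Smith normal form of xI - A over ℚ[x]) are (x - 5)^2(x^2 - 3), each dividing the next. The characteristic polynomial is their product, (x - 5)^2(x^2 - 3).

The rational canonical form is the block-diagonal matrix of companion matrices C(f_i):
R = [[0, 0, 0, 75], [1, 0, 0, -30], [0, 1, 0, -22], [0, 0, 1, 10]].

Note the characteristic polynomial does not split into linear factors over ℚ, so A has no Jordan form over ℚ; the rational canonical form exists over any field.

R = [[0, 0, 0, 75], [1, 0, 0, -30], [0, 1, 0, -22], [0, 0, 1, 10]]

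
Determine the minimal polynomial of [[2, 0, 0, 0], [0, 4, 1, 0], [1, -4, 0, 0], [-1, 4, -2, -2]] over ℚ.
The characteristic polynomial factors as (x - 2)^3(x + 2). The minimal polynomial is ∏(x - λ)^{k_λ} where k_λ is the size of the largest Jordan block at λ.

For λ = -2: rank(A + 2I) = 3, and the largest Jordan block has size 1 (the smallest k with rank((A + 2I)^k) = rank((A + 2I)^(k+1))).
For λ = 2: rank(A - 2I) = 3, and the largest Jordan block has size 3 (the smallest k with rank((A - 2I)^k) = rank((A - 2I)^(k+1))).

So m_A(x) = (x - 2)^3(x + 2).

m_A(x) = (x - 2)^3(x + 2)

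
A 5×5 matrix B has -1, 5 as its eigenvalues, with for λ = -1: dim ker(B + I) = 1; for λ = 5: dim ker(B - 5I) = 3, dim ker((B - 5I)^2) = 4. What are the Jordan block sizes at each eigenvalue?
Jordan blocks: (-1, 1), (5, 2), (5, 1), (5, 1)

λ = -1: successive nullity increments [1] count blocks of size ≥ k; block sizes are [1].
λ = 5: successive nullity increments [3, 1] count blocks of size ≥ k; block sizes are [2, 1, 1].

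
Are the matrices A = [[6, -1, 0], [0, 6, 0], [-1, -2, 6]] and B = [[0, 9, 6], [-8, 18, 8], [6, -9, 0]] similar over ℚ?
No.

Both have characteristic polynomial (x - 6)^3, but the minimal polynomial of A is (x - 6)^3 while the minimal polynomial of B is (x - 6)^2. The minimal polynomial is a similarity invariant, so A and B are not similar.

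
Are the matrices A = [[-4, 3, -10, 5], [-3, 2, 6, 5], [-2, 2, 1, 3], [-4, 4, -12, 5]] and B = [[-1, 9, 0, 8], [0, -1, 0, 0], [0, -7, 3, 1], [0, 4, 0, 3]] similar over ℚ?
Yes.

Two matrices over a field are similar if and only if they have the same invariant factors.

Both A and B have characteristic polynomial (x - 3)^2(x + 1)^2 and minimal polynomial (x - 3)^2(x + 1)^2. Computing further, both have invariant factors (x - 3)^2(x + 1)^2. Hence A and B are similar.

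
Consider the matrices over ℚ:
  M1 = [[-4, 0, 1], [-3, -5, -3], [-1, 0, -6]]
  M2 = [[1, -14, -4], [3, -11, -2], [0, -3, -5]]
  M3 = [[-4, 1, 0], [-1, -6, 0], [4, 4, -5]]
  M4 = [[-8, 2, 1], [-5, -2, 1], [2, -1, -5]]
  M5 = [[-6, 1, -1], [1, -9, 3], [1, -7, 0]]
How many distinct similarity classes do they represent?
2 classes: {M1, M3}, {M2, M4, M5}

Characteristic polynomials: χ_{M1} = (x + 5)^3, χ_{M2} = (x + 5)^3, χ_{M3} = (x + 5)^3, χ_{M4} = (x + 5)^3, χ_{M5} = (x + 5)^3.

{M1, M3}: invariant factors x + 5, (x + 5)^2.

{M2, M4, M5}: invariant factors (x + 5)^3.

Matrices are similar if and only if their invariant-factor lists agree; the partition into similarity classes is {M1, M3}, {M2, M4, M5}.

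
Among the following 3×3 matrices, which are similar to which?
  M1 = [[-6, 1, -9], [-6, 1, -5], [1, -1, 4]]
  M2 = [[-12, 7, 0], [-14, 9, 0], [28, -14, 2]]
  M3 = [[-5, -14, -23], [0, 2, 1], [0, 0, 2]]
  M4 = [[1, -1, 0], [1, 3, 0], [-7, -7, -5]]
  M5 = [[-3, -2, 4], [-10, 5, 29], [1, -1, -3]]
Characteristic polynomials: χ_{M1} = (x - 2)^2(x + 5), χ_{M2} = (x - 2)^2(x + 5), χ_{M3} = (x - 2)^2(x + 5), χ_{M4} = (x - 2)^2(x + 5), χ_{M5} = (x - 2)^2(x + 5).

{M1, M3, M4, M5}: invariant factors (x - 2)^2(x + 5).

{M2}: invariant factors x - 2, (x - 2)(x + 5).

Matrices are similar if and only if their invariant-factor lists agree; the partition into similarity classes is {M1, M3, M4, M5}, {M2}.

2 classes: {M1, M3, M4, M5}, {M2}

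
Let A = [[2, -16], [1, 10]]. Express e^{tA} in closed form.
e^{tA} = [[(1 - 4*t)*e^{6*t}, -16*t*e^{6*t}], [t*e^{6*t}, (4*t + 1)*e^{6*t}]]

A has Jordan form J = [[6, 1], [0, 6]] with A = PJP^{-1}, so e^{tA} = P e^{tJ} P^{-1}.

For a Jordan block J_k(λ), e^{tJ_k(λ)} = e^{λt} · (I + tN + t^2 N^2/2! + ... + t^{k-1} N^{k-1}/(k-1)!) where N is the nilpotent superdiagonal part.

Assembling the blocks and conjugating back gives the entries of e^{tA} as shown above.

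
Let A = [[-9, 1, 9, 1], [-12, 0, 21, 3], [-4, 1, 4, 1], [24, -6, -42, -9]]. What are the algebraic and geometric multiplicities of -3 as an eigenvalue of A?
algebraic multiplicity 3, geometric multiplicity 2

The characteristic polynomial is (x + 3)^3(x + 5), so the factor x + 3 appears with exponent 3: the algebraic multiplicity is 3.

rank(A + 3I) = 2, so the eigenspace has dimension 4 - 2 = 2: the geometric multiplicity is 2.

Since 2 < 3, A is not diagonalizable.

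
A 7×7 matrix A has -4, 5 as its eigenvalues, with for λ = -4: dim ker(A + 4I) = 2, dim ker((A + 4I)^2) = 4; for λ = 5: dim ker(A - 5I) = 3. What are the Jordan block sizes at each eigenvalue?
λ = -4: successive nullity increments [2, 2] count blocks of size ≥ k; block sizes are [2, 2].
λ = 5: successive nullity increments [3] count blocks of size ≥ k; block sizes are [1, 1, 1].

Jordan blocks: (-4, 2), (-4, 2), (5, 1), (5, 1), (5, 1)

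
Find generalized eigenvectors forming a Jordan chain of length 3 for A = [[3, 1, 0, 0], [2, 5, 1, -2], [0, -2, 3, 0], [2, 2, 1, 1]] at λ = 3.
We seek v_1 ∈ ker((A - 3I)^3) \ ker((A - 3I)^2), then set v_{i+1} = (A - 3I) v_i.

One such chain is v_1 = [[0, 0, 1, 0]]^T, v_2 = [[0, 1, 0, 1]]^T, v_3 = [[1, 0, -2, 0]]^T. Check: (A - 3I) v_3 = [[0, 0, 0, 0]]^T = 0.

v_1 = [[0, 0, 1, 0]]^T, v_2 = [[0, 1, 0, 1]]^T, v_3 = [[1, 0, -2, 0]]^T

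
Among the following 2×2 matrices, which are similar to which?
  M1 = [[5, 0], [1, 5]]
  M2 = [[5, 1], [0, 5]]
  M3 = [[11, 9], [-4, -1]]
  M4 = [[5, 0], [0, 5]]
2 classes: {M1, M2, M3}, {M4}

Characteristic polynomials: χ_{M1} = (x - 5)^2, χ_{M2} = (x - 5)^2, χ_{M3} = (x - 5)^2, χ_{M4} = (x - 5)^2.

{M1, M2, M3}: invariant factors (x - 5)^2.

{M4}: invariant factors x - 5, x - 5.

Matrices are similar if and only if their invariant-factor lists agree; the partition into similarity classes is {M1, M2, M3}, {M4}.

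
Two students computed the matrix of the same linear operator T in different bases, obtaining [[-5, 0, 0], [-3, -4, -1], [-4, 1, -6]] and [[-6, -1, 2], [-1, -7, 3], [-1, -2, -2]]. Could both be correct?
Two matrices over a field are similar if and only if they have the same invariant factors.

Both A and B have characteristic polynomial (x + 5)^3 and minimal polynomial (x + 5)^3. Computing further, both have invariant factors (x + 5)^3. Hence A and B are similar.

Yes.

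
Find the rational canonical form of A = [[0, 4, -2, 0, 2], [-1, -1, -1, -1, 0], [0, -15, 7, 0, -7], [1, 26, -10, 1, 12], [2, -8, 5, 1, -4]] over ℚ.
The invariant factors of A (the non-unit diagonal entries of the Smith normal form of xI - A over ℚ[x]) are (x - 2)(x - 1)(x^3 + 3x + 1), each dividing the next. The characteristic polynomial is their product, (x - 2)(x - 1)(x^3 + 3x + 1).

The rational canonical form is the block-diagonal matrix of companion matrices C(f_i):
R = [[0, 0, 0, 0, -2], [1, 0, 0, 0, -3], [0, 1, 0, 0, 8], [0, 0, 1, 0, -5], [0, 0, 0, 1, 3]].

Note the characteristic polynomial does not split into linear factors over ℚ, so A has no Jordan form over ℚ; the rational canonical form exists over any field.

R = [[0, 0, 0, 0, -2], [1, 0, 0, 0, -3], [0, 1, 0, 0, 8], [0, 0, 1, 0, -5], [0, 0, 0, 1, 3]]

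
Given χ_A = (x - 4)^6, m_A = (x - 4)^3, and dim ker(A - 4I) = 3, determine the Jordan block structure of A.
Jordan blocks: (4, 3), (4, 2), (4, 1)

λ = 4: algebraic multiplicity 6 (exponent in χ_A), largest block size 3 (exponent in m_A), 3 blocks (geometric multiplicity). These force block sizes [3, 2, 1].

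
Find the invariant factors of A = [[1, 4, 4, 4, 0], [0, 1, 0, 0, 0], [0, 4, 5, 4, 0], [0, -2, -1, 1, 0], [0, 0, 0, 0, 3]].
(x - 3)(x - 1), (x - 3)^2(x - 1)

The Jordan structure of A has elementary divisors (x - 1), (x - 1), (x - 3)^2, (x - 3). Arranging the block sizes at each eigenvalue in decreasing order and taking row products gives the invariant factors.

Invariant factors (smallest first, each dividing the next): (x - 3)(x - 1), (x - 3)^2(x - 1).

Check: the last factor (x - 3)^2(x - 1) is the minimal polynomial, and the product (x - 3)^3(x - 1)^2 is the characteristic polynomial.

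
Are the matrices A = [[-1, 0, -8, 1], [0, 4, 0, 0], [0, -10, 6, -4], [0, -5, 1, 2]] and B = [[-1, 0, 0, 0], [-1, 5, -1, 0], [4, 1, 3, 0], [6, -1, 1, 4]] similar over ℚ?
Two matrices over a field are similar if and only if they have the same invariant factors.

Both A and B have characteristic polynomial (x - 4)^3(x + 1) and minimal polynomial (x - 4)^2(x + 1). Computing further, both have invariant factors x - 4, (x - 4)^2(x + 1). Hence A and B are similar.

Yes.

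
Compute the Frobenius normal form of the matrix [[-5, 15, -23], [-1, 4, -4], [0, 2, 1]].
The invariant factors of A (the non-unit diagonal entries of the Smith normal form of xI - A over ℚ[x]) are x^3 + 2x - 1, each dividing the next. The characteristic polynomial is their product, x^3 + 2x - 1.

The rational canonical form is the block-diagonal matrix of companion matrices C(f_i):
R = [[0, 0, 1], [1, 0, -2], [0, 1, 0]].

Note the characteristic polynomial does not split into linear factors over ℚ, so A has no Jordan form over ℚ; the rational canonical form exists over any field.

R = [[0, 0, 1], [1, 0, -2], [0, 1, 0]]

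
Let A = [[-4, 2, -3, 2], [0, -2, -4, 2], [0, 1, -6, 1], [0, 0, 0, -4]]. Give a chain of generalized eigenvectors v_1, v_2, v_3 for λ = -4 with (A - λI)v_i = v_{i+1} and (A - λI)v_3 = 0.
v_1 = [[1, 1, 0, 0]]^T, v_2 = [[2, 2, 1, 0]]^T, v_3 = [[1, 0, 0, 0]]^T

We seek v_1 ∈ ker((A + 4I)^3) \ ker((A + 4I)^2), then set v_{i+1} = (A + 4I) v_i.

One such chain is v_1 = [[1, 1, 0, 0]]^T, v_2 = [[2, 2, 1, 0]]^T, v_3 = [[1, 0, 0, 0]]^T. Check: (A + 4I) v_3 = [[0, 0, 0, 0]]^T = 0.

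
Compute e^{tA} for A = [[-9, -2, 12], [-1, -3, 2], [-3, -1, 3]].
A has Jordan form J = [[-3, 1, 0], [0, -3, 1], [0, 0, -3]] with A = PJP^{-1}, so e^{tA} = P e^{tJ} P^{-1}.

For a Jordan block J_k(λ), e^{tJ_k(λ)} = e^{λt} · (I + tN + t^2 N^2/2! + ... + t^{k-1} N^{k-1}/(k-1)!) where N is the nilpotent superdiagonal part.

Assembling the blocks and conjugating back gives the entries of e^{tA} as shown above.

e^{tA} = [[(t^2 - 6*t + 1)*e^{-3*t}, -2*t*e^{-3*t}, 2*t*(6 - t)*e^{-3*t}], [-t*e^{-3*t}, e^{-3*t}, 2*t*e^{-3*t}], [t*(t - 6)*e^{-3*t}/2, -t*e^{-3*t}, (-t^2 + 6*t + 1)*e^{-3*t}]]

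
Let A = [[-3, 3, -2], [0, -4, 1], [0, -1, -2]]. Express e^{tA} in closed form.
A has Jordan form J = [[-3, 1, 0], [0, -3, 1], [0, 0, -3]] with A = PJP^{-1}, so e^{tA} = P e^{tJ} P^{-1}.

For a Jordan block J_k(λ), e^{tJ_k(λ)} = e^{λt} · (I + tN + t^2 N^2/2! + ... + t^{k-1} N^{k-1}/(k-1)!) where N is the nilpotent superdiagonal part.

Assembling the blocks and conjugating back gives the entries of e^{tA} as shown above.

e^{tA} = [[e^{-3*t}, t*(6 - t)*e^{-3*t}/2, t*(t - 4)*e^{-3*t}/2], [0, (1 - t)*e^{-3*t}, t*e^{-3*t}], [0, -t*e^{-3*t}, (t + 1)*e^{-3*t}]]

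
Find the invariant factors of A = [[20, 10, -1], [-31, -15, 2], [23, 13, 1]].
The Jordan structure of A has elementary divisors (x - 2)^3. Arranging the block sizes at each eigenvalue in decreasing order and taking row products gives the invariant factors.

Invariant factors (smallest first, each dividing the next): (x - 2)^3.

Check: the last factor (x - 2)^3 is the minimal polynomial, and the product (x - 2)^3 is the characteristic polynomial.

(x - 2)^3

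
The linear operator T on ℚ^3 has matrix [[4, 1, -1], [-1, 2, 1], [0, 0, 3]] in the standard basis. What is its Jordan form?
The characteristic polynomial is det(xI - A) = (x - 3)^3, so the eigenvalues are 3 (algebraic multiplicity 3).

For λ = 3: rank(A - 3I) = 1, rank((A - 3I)^2) = 0. The eigenspace has dimension 3 - 1 = 2, so there are 2 Jordan blocks; the rank sequence gives block sizes [2, 1].

Assembling the blocks gives the Jordan form J above.

J = [[3, 1, 0], [0, 3, 0], [0, 0, 3]]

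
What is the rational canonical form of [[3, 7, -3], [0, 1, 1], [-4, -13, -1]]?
R = [[0, 0, -4], [1, 0, 0], [0, 1, 3]]

The invariant factors of A (the non-unit diagonal entries of the Smith normal form of xI - A over ℚ[x]) are (x - 2)^2(x + 1), each dividing the next. The characteristic polynomial is their product, (x - 2)^2(x + 1).

The rational canonical form is the block-diagonal matrix of companion matrices C(f_i):
R = [[0, 0, -4], [1, 0, 0], [0, 1, 3]].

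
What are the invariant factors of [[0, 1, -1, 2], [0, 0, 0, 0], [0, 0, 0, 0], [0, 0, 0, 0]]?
The Jordan structure of A has elementary divisors x^2, x, x. Arranging the block sizes at each eigenvalue in decreasing order and taking row products gives the invariant factors.

Invariant factors (smallest first, each dividing the next): x, x, x^2.

Check: the last factor x^2 is the minimal polynomial, and the product x^4 is the characteristic polynomial.

x, x, x^2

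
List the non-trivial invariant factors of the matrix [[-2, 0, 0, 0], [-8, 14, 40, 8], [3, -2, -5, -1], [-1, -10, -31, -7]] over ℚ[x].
x + 2, (x - 2)^2(x + 2)

The Jordan structure of A has elementary divisors (x + 2), (x + 2), (x - 2)^2. Arranging the block sizes at each eigenvalue in decreasing order and taking row products gives the invariant factors.

Invariant factors (smallest first, each dividing the next): x + 2, (x - 2)^2(x + 2).

Check: the last factor (x - 2)^2(x + 2) is the minimal polynomial, and the product (x - 2)^2(x + 2)^2 is the characteristic polynomial.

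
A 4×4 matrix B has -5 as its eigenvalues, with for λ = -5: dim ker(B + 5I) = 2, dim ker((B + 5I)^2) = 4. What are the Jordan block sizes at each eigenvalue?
λ = -5: successive nullity increments [2, 2] count blocks of size ≥ k; block sizes are [2, 2].

Jordan blocks: (-5, 2), (-5, 2)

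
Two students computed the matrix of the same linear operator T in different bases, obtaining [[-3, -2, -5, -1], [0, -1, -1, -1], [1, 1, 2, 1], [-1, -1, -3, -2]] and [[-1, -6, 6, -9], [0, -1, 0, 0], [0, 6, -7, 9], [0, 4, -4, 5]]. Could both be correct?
Both have characteristic polynomial (x + 1)^4 and minimal polynomial (x + 1)^2. But rank(A + I) = 2 for A while rank(B + I) = 1 for B, so the number of Jordan blocks at λ = -1 differs. A and B are not similar.

No.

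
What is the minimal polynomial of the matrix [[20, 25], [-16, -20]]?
m_A(x) = x^2

The characteristic polynomial factors as x^2. The minimal polynomial is ∏(x - λ)^{k_λ} where k_λ is the size of the largest Jordan block at λ.

For λ = 0: rank(A) = 1, and the largest Jordan block has size 2 (the smallest k with rank(A^k) = rank(A^(k+1))).

So m_A(x) = x^2.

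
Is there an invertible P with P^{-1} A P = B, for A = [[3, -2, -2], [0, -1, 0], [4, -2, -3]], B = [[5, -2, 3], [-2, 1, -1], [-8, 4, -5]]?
trace(A) = -1 but trace(B) = 1. The trace is a similarity invariant, so A and B are not similar.

No.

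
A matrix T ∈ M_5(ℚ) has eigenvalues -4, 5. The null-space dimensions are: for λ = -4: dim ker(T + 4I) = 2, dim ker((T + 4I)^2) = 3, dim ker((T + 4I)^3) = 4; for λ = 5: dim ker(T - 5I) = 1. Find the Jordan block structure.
λ = -4: successive nullity increments [2, 1, 1] count blocks of size ≥ k; block sizes are [3, 1].
λ = 5: successive nullity increments [1] count blocks of size ≥ k; block sizes are [1].

Jordan blocks: (-4, 3), (-4, 1), (5, 1)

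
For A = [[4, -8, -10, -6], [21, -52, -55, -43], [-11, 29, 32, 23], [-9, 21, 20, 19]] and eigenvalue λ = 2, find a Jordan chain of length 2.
We seek v_1 ∈ ker((A - 2I)^2) \ ker(A - 2I), then set v_{i+1} = (A - 2I) v_i.

One such chain is v_1 = [[2, 2, -2, 1]]^T, v_2 = [[2, 1, -1, 1]]^T. Check: (A - 2I) v_2 = [[0, 0, 0, 0]]^T = 0.

v_1 = [[2, 2, -2, 1]]^T, v_2 = [[2, 1, -1, 1]]^T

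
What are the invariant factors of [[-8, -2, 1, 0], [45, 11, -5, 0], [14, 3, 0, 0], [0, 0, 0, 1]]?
x - 1, (x - 1)^3

The Jordan structure of A has elementary divisors (x - 1)^3, (x - 1). Arranging the block sizes at each eigenvalue in decreasing order and taking row products gives the invariant factors.

Invariant factors (smallest first, each dividing the next): x - 1, (x - 1)^3.

Check: the last factor (x - 1)^3 is the minimal polynomial, and the product (x - 1)^4 is the characteristic polynomial.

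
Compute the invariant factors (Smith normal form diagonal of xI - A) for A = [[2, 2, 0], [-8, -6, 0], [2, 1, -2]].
The Jordan structure of A has elementary divisors (x + 2)^2, (x + 2). Arranging the block sizes at each eigenvalue in decreasing order and taking row products gives the invariant factors.

Invariant factors (smallest first, each dividing the next): x + 2, (x + 2)^2.

Check: the last factor (x + 2)^2 is the minimal polynomial, and the product (x + 2)^3 is the characteristic polynomial.

x + 2, (x + 2)^2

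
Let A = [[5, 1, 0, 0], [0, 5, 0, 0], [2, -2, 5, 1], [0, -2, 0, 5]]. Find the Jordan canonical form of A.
The characteristic polynomial is det(xI - A) = (x - 5)^4, so the eigenvalues are 5 (algebraic multiplicity 4).

For λ = 5: rank(A - 5I) = 2, rank((A - 5I)^2) = 0. The eigenspace has dimension 4 - 2 = 2, so there are 2 Jordan blocks; the rank sequence gives block sizes [2, 2].

Assembling the blocks gives the Jordan form J above.

J = [[5, 1, 0, 0], [0, 5, 0, 0], [0, 0, 5, 1], [0, 0, 0, 5]]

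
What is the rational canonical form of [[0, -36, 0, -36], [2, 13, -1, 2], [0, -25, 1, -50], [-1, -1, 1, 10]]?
The invariant factors of A (the non-unit diagonal entries of the Smith normal form of xI - A over ℚ[x]) are (x - 6)^2, (x - 6)^2, each dividing the next. The characteristic polynomial is their product, (x - 6)^4.

The rational canonical form is the block-diagonal matrix of companion matrices C(f_i):
R = [[0, -36, 0, 0], [1, 12, 0, 0], [0, 0, 0, -36], [0, 0, 1, 12]].

R = [[0, -36, 0, 0], [1, 12, 0, 0], [0, 0, 0, -36], [0, 0, 1, 12]]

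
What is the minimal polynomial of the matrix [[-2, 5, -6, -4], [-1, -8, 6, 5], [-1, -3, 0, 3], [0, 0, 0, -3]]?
m_A(x) = (x + 3)^3(x + 4)

The characteristic polynomial factors as (x + 3)^3(x + 4). The minimal polynomial is ∏(x - λ)^{k_λ} where k_λ is the size of the largest Jordan block at λ.

For λ = -4: rank(A + 4I) = 3, and the largest Jordan block has size 1 (the smallest k with rank((A + 4I)^k) = rank((A + 4I)^(k+1))).
For λ = -3: rank(A + 3I) = 3, and the largest Jordan block has size 3 (the smallest k with rank((A + 3I)^k) = rank((A + 3I)^(k+1))).

So m_A(x) = (x + 3)^3(x + 4).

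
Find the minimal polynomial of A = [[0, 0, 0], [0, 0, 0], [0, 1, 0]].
m_A(x) = x^2

The characteristic polynomial factors as x^3. The minimal polynomial is ∏(x - λ)^{k_λ} where k_λ is the size of the largest Jordan block at λ.

For λ = 0: rank(A) = 1, and the largest Jordan block has size 2 (the smallest k with rank(A^k) = rank(A^(k+1))).

So m_A(x) = x^2.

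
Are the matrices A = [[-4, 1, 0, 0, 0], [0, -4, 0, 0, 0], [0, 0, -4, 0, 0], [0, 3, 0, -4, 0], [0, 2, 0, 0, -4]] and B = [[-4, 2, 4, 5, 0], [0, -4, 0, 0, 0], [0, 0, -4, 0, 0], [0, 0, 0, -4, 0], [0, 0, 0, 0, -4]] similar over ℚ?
Two matrices over a field are similar if and only if they have the same invariant factors.

Both A and B have characteristic polynomial (x + 4)^5 and minimal polynomial (x + 4)^2. Computing further, both have invariant factors x + 4, x + 4, x + 4, (x + 4)^2. Hence A and B are similar.

Yes.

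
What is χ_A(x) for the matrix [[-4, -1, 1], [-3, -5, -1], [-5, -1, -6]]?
χ_A(x) = (x + 5)^3

xI - A = [[x + 4, 1, -1], [3, x + 5, 1], [5, 1, x + 6]].

Expanding det(xI - A) along the first row:
det(xI - A) = + (x + 4)·det([[x + 5, 1], [1, x + 6]]) - (1)·det([[3, 1], [5, x + 6]]) + (-1)·det([[3, x + 5], [5, 1]]).

Evaluating gives χ_A(x) = x^3 + 15x^2 + 75x + 125 = (x + 5)^3.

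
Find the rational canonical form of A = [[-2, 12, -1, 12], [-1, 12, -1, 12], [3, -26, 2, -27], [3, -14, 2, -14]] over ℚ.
The invariant factors of A (the non-unit diagonal entries of the Smith normal form of xI - A over ℚ[x]) are (x + 2)(x^3 + 3x - 5), each dividing the next. The characteristic polynomial is their product, (x + 2)(x^3 + 3x - 5).

The rational canonical form is the block-diagonal matrix of companion matrices C(f_i):
R = [[0, 0, 0, 10], [1, 0, 0, -1], [0, 1, 0, -3], [0, 0, 1, -2]].

Note the characteristic polynomial does not split into linear factors over ℚ, so A has no Jordan form over ℚ; the rational canonical form exists over any field.

R = [[0, 0, 0, 10], [1, 0, 0, -1], [0, 1, 0, -3], [0, 0, 1, -2]]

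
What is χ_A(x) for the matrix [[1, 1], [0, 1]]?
xI - A = [[x - 1, -1], [0, x - 1]].

Expanding det(xI - A) along the first row:
det(xI - A) = + (x - 1)·det([[x - 1]]) - (-1)·det([[0]]).

Evaluating gives χ_A(x) = x^2 - 2x + 1 = (x - 1)^2.

χ_A(x) = (x - 1)^2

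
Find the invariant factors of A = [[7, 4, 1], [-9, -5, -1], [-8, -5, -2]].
x^3

The Jordan structure of A has elementary divisors x^3. Arranging the block sizes at each eigenvalue in decreasing order and taking row products gives the invariant factors.

Invariant factors (smallest first, each dividing the next): x^3.

Check: the last factor x^3 is the minimal polynomial, and the product x^3 is the characteristic polynomial.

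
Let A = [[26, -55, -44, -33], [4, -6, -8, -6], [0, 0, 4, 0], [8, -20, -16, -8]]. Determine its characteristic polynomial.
χ_A(x) = (x - 4)^4

xI - A = [[x - 26, 55, 44, 33], [-4, x + 6, 8, 6], [0, 0, x - 4, 0], [-8, 20, 16, x + 8]].

Expanding det(xI - A) along the first row:
det(xI - A) = + (x - 26)·det([[x + 6, 8, 6], [0, x - 4, 0], [20, 16, x + 8]]) - (55)·det([[-4, 8, 6], [0, x - 4, 0], [-8, 16, x + 8]]) + (44)·det([[-4, x + 6, 6], [0, 0, 0], [-8, 20, x + 8]]) - (33)·det([[-4, x + 6, 8], [0, 0, x - 4], [-8, 20, 16]]).

Evaluating gives χ_A(x) = x^4 - 16x^3 + 96x^2 - 256x + 256 = (x - 4)^4.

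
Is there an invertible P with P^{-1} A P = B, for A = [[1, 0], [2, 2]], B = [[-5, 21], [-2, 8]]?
Yes.

Two matrices over a field are similar if and only if they have the same invariant factors.

Both A and B have characteristic polynomial (x - 2)(x - 1) and minimal polynomial (x - 2)(x - 1). Computing further, both have invariant factors (x - 2)(x - 1). Hence A and B are similar.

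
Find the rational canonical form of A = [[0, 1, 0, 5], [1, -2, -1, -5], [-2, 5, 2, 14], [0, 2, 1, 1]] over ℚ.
R = [[0, 0, 0, 1], [1, 0, 0, -5], [0, 1, 0, 4], [0, 0, 1, 1]]

The invariant factors of A (the non-unit diagonal entries of the Smith normal form of xI - A over ℚ[x]) are (x - 1)(x^3 - 4x + 1), each dividing the next. The characteristic polynomial is their product, (x - 1)(x^3 - 4x + 1).

The rational canonical form is the block-diagonal matrix of companion matrices C(f_i):
R = [[0, 0, 0, 1], [1, 0, 0, -5], [0, 1, 0, 4], [0, 0, 1, 1]].

Note the characteristic polynomial does not split into linear factors over ℚ, so A has no Jordan form over ℚ; the rational canonical form exists over any field.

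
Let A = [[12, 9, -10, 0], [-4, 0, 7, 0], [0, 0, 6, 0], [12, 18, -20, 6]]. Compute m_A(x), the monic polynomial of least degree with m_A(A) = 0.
The characteristic polynomial factors as (x - 6)^4. The minimal polynomial is ∏(x - λ)^{k_λ} where k_λ is the size of the largest Jordan block at λ.

For λ = 6: rank(A - 6I) = 2, and the largest Jordan block has size 3 (the smallest k with rank((A - 6I)^k) = rank((A - 6I)^(k+1))).

So m_A(x) = (x - 6)^3.

m_A(x) = (x - 6)^3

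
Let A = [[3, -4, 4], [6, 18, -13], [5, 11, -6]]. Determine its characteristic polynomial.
χ_A(x) = (x - 5)^3

xI - A = [[x - 3, 4, -4], [-6, x - 18, 13], [-5, -11, x + 6]].

Expanding det(xI - A) along the first row:
det(xI - A) = + (x - 3)·det([[x - 18, 13], [-11, x + 6]]) - (4)·det([[-6, 13], [-5, x + 6]]) + (-4)·det([[-6, x - 18], [-5, -11]]).

Evaluating gives χ_A(x) = x^3 - 15x^2 + 75x - 125 = (x - 5)^3.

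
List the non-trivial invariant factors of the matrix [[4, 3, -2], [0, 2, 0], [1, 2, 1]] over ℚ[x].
The Jordan structure of A has elementary divisors (x - 2)^2, (x - 3). Arranging the block sizes at each eigenvalue in decreasing order and taking row products gives the invariant factors.

Invariant factors (smallest first, each dividing the next): (x - 3)(x - 2)^2.

Check: the last factor (x - 3)(x - 2)^2 is the minimal polynomial, and the product (x - 3)(x - 2)^2 is the characteristic polynomial.

(x - 3)(x - 2)^2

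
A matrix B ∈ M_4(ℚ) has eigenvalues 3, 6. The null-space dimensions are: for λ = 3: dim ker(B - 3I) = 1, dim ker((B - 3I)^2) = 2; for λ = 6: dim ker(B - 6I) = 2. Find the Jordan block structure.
Jordan blocks: (3, 2), (6, 1), (6, 1)

λ = 3: successive nullity increments [1, 1] count blocks of size ≥ k; block sizes are [2].
λ = 6: successive nullity increments [2] count blocks of size ≥ k; block sizes are [1, 1].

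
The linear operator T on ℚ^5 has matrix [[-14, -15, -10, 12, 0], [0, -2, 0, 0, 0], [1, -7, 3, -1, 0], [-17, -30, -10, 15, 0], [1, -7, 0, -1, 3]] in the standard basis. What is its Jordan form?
J = [[-2, 1, 0, 0, 0], [0, -2, 0, 0, 0], [0, 0, 3, 1, 0], [0, 0, 0, 3, 0], [0, 0, 0, 0, 3]]

The characteristic polynomial is det(xI - A) = (x - 3)^3(x + 2)^2, so the eigenvalues are -2 (algebraic multiplicity 2), 3 (algebraic multiplicity 3).

For λ = -2: rank(A + 2I) = 4, rank((A + 2I)^2) = 3. The eigenspace has dimension 5 - 4 = 1, so there is 1 Jordan block; the rank sequence gives block sizes [2].

For λ = 3: rank(A - 3I) = 3, rank((A - 3I)^2) = 2. The eigenspace has dimension 5 - 3 = 2, so there are 2 Jordan blocks; the rank sequence gives block sizes [2, 1].

Assembling the blocks gives the Jordan form J above.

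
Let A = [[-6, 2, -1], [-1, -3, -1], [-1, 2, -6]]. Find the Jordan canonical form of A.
J = [[-5, 1, 0], [0, -5, 0], [0, 0, -5]]

The characteristic polynomial is det(xI - A) = (x + 5)^3, so the eigenvalues are -5 (algebraic multiplicity 3).

For λ = -5: rank(A + 5I) = 1, rank((A + 5I)^2) = 0. The eigenspace has dimension 3 - 1 = 2, so there are 2 Jordan blocks; the rank sequence gives block sizes [2, 1].

Assembling the blocks gives the Jordan form J above.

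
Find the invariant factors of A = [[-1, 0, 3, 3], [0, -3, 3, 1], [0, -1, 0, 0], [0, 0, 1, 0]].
The Jordan structure of A has elementary divisors (x + 1)^3, (x + 1). Arranging the block sizes at each eigenvalue in decreasing order and taking row products gives the invariant factors.

Invariant factors (smallest first, each dividing the next): x + 1, (x + 1)^3.

Check: the last factor (x + 1)^3 is the minimal polynomial, and the product (x + 1)^4 is the characteristic polynomial.

x + 1, (x + 1)^3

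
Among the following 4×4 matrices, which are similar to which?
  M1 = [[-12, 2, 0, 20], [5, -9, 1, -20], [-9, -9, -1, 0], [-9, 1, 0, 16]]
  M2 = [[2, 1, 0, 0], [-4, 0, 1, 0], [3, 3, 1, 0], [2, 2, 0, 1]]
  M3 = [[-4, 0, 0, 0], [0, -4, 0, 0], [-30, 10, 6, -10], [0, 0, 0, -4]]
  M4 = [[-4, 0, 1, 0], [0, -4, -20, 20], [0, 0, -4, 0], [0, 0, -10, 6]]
Characteristic polynomials: χ_{M1} = (x - 6)(x + 4)^3, χ_{M2} = (x - 1)^4, χ_{M3} = (x - 6)(x + 4)^3, χ_{M4} = (x - 6)(x + 4)^3.

{M1}: invariant factors (x - 6)(x + 4)^3.

{M2}: invariant factors x - 1, (x - 1)^3.

{M3}: invariant factors x + 4, x + 4, (x - 6)(x + 4).

{M4}: invariant factors x + 4, (x - 6)(x + 4)^2.

Matrices are similar if and only if their invariant-factor lists agree; the partition into similarity classes is {M1}, {M2}, {M3}, {M4}.

4 classes: {M1}, {M2}, {M3}, {M4}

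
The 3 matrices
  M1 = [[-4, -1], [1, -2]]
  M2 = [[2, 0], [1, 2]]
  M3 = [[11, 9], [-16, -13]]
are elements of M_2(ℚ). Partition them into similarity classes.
Characteristic polynomials: χ_{M1} = (x + 3)^2, χ_{M2} = (x - 2)^2, χ_{M3} = (x + 1)^2.

{M1}: invariant factors (x + 3)^2.

{M2}: invariant factors (x - 2)^2.

{M3}: invariant factors (x + 1)^2.

Matrices are similar if and only if their invariant-factor lists agree; the partition into similarity classes is {M1}, {M2}, {M3}.

3 classes: {M1}, {M2}, {M3}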